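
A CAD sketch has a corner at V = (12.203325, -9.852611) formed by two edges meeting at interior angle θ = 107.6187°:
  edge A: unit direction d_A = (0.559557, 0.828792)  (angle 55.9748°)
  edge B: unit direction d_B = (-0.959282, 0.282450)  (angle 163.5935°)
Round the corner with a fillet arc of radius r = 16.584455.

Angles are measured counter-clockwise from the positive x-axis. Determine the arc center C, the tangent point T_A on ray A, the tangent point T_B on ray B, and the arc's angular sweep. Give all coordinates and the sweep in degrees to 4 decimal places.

bisector direction at 109.7842° = (-0.338478,0.940974)
center distance |VC| = r/sin(θ/2) = 16.584455/sin(53.8094°) = 20.549306
C = V + |VC|·bis = (5.2478,9.4838)
T_A = V + ((C−V)·d_A)·d_A = V + 12.1338·d_A = (18.9929,0.2038)
T_B = V + ((C−V)·d_B)·d_B = V + 12.1338·d_B = (0.5636,-6.4254)
sweep = 180° − θ = 72.3813°

center=(5.2478,9.4838) T_A=(18.9929,0.2038) T_B=(0.5636,-6.4254) sweep=72.3813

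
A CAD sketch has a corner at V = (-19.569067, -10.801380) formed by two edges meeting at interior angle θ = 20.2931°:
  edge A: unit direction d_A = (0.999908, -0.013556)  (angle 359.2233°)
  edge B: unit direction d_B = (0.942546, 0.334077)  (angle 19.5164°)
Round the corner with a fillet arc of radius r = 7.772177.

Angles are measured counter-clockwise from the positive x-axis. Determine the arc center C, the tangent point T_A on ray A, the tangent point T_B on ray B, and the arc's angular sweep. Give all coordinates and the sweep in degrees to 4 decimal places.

center=(23.9607,-3.6186) T_A=(23.8553,-11.3901) T_B=(21.3642,3.7070) sweep=159.7069

bisector direction at 9.3698° = (0.986658,0.162807)
center distance |VC| = r/sin(θ/2) = 7.772177/sin(10.1465°) = 44.118352
C = V + |VC|·bis = (23.9607,-3.6186)
T_A = V + ((C−V)·d_A)·d_A = V + 43.4284·d_A = (23.8553,-11.3901)
T_B = V + ((C−V)·d_B)·d_B = V + 43.4284·d_B = (21.3642,3.7070)
sweep = 180° − θ = 159.7069°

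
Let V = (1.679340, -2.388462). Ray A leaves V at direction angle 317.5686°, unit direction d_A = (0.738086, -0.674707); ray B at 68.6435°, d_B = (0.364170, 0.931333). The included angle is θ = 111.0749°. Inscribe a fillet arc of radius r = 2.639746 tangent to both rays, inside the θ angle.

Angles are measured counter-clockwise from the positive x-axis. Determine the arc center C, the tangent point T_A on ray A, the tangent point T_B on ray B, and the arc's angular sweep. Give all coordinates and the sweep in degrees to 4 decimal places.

center=(4.7976,-1.6625) T_A=(3.0165,-3.6108) T_B=(2.3391,-0.7012) sweep=68.9251

bisector direction at 13.1060° = (0.973952,0.226754)
center distance |VC| = r/sin(θ/2) = 2.639746/sin(55.5374°) = 3.201647
C = V + |VC|·bis = (4.7976,-1.6625)
T_A = V + ((C−V)·d_A)·d_A = V + 1.8117·d_A = (3.0165,-3.6108)
T_B = V + ((C−V)·d_B)·d_B = V + 1.8117·d_B = (2.3391,-0.7012)
sweep = 180° − θ = 68.9251°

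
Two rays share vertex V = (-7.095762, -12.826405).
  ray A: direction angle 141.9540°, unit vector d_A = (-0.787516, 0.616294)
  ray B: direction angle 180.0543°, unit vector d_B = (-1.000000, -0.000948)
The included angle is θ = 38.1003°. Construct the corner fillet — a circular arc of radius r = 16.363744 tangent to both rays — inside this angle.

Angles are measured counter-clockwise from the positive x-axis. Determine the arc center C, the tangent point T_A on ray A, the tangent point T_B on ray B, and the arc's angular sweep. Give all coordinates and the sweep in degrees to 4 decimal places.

bisector direction at 161.0042° = (-0.945542,0.325500)
center distance |VC| = r/sin(θ/2) = 16.363744/sin(19.0501°) = 50.134692
C = V + |VC|·bis = (-54.5002,3.4924)
T_A = V + ((C−V)·d_A)·d_A = V + 47.3890·d_A = (-44.4154,16.3791)
T_B = V + ((C−V)·d_B)·d_B = V + 47.3890·d_B = (-54.4847,-12.8713)
sweep = 180° − θ = 141.8997°

center=(-54.5002,3.4924) T_A=(-44.4154,16.3791) T_B=(-54.4847,-12.8713) sweep=141.8997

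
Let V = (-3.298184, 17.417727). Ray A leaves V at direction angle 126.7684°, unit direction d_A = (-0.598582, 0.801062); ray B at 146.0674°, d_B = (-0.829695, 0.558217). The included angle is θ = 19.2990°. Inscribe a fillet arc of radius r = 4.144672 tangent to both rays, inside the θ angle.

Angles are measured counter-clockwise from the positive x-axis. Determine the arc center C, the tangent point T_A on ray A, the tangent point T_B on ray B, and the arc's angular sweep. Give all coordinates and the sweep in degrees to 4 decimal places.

bisector direction at 136.4179° = (-0.724387,0.689393)
center distance |VC| = r/sin(θ/2) = 4.144672/sin(9.6495°) = 24.726519
C = V + |VC|·bis = (-21.2098,34.4640)
T_A = V + ((C−V)·d_A)·d_A = V + 24.3767·d_A = (-17.8896,36.9449)
T_B = V + ((C−V)·d_B)·d_B = V + 24.3767·d_B = (-23.5234,31.0252)
sweep = 180° − θ = 160.7010°

center=(-21.2098,34.4640) T_A=(-17.8896,36.9449) T_B=(-23.5234,31.0252) sweep=160.7010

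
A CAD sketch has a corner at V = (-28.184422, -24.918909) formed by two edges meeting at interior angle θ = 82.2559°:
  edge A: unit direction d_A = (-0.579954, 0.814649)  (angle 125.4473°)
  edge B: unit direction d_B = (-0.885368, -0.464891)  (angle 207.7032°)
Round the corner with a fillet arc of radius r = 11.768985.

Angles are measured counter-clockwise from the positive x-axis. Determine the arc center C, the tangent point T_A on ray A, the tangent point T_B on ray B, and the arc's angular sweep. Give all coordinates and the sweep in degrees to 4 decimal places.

bisector direction at 166.5752° = (-0.972676,0.232168)
center distance |VC| = r/sin(θ/2) = 11.768985/sin(41.1279°) = 17.892990
C = V + |VC|·bis = (-45.5885,-20.7647)
T_A = V + ((C−V)·d_A)·d_A = V + 13.4778·d_A = (-36.0009,-13.9393)
T_B = V + ((C−V)·d_B)·d_B = V + 13.4778·d_B = (-40.1172,-31.1846)
sweep = 180° − θ = 97.7441°

center=(-45.5885,-20.7647) T_A=(-36.0009,-13.9393) T_B=(-40.1172,-31.1846) sweep=97.7441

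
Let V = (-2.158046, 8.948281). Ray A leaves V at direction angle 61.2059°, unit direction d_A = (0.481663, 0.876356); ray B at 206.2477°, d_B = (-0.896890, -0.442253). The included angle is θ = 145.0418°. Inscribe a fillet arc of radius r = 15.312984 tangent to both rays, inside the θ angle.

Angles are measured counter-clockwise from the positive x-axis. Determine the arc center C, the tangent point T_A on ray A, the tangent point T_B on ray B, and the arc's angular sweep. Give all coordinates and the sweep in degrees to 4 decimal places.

bisector direction at 133.7268° = (-0.691221,0.722644)
center distance |VC| = r/sin(θ/2) = 15.312984/sin(72.5209°) = 16.054264
C = V + |VC|·bis = (-13.2551,20.5498)
T_A = V + ((C−V)·d_A)·d_A = V + 4.8220·d_A = (0.1645,13.1741)
T_B = V + ((C−V)·d_B)·d_B = V + 4.8220·d_B = (-6.4829,6.8157)
sweep = 180° − θ = 34.9582°

center=(-13.2551,20.5498) T_A=(0.1645,13.1741) T_B=(-6.4829,6.8157) sweep=34.9582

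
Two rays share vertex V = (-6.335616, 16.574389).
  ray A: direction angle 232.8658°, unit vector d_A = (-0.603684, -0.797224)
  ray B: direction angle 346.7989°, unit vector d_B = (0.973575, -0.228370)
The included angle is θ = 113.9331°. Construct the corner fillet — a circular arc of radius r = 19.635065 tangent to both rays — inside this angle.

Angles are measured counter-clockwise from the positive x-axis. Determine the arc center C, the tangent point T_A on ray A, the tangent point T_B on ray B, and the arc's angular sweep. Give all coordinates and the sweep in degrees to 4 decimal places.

bisector direction at 289.8324° = (0.339269,-0.940689)
center distance |VC| = r/sin(θ/2) = 19.635065/sin(56.9665°) = 23.421014
C = V + |VC|·bis = (1.6104,-5.4575)
T_A = V + ((C−V)·d_A)·d_A = V + 12.7675·d_A = (-14.0431,6.3959)
T_B = V + ((C−V)·d_B)·d_B = V + 12.7675·d_B = (6.0945,13.6587)
sweep = 180° − θ = 66.0669°

center=(1.6104,-5.4575) T_A=(-14.0431,6.3959) T_B=(6.0945,13.6587) sweep=66.0669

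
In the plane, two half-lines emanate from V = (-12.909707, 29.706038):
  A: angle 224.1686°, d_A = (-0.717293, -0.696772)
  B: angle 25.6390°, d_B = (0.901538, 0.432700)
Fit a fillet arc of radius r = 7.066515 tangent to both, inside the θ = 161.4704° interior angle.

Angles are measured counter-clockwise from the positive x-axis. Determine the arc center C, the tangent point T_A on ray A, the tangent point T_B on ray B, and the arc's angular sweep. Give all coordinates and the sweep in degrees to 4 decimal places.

bisector direction at 304.9038° = (0.572200,-0.820114)
center distance |VC| = r/sin(θ/2) = 7.066515/sin(80.7352°) = 7.159917
C = V + |VC|·bis = (-8.8128,23.8341)
T_A = V + ((C−V)·d_A)·d_A = V + 1.1527·d_A = (-13.7366,28.9028)
T_B = V + ((C−V)·d_B)·d_B = V + 1.1527·d_B = (-11.8705,30.2048)
sweep = 180° − θ = 18.5296°

center=(-8.8128,23.8341) T_A=(-13.7366,28.9028) T_B=(-11.8705,30.2048) sweep=18.5296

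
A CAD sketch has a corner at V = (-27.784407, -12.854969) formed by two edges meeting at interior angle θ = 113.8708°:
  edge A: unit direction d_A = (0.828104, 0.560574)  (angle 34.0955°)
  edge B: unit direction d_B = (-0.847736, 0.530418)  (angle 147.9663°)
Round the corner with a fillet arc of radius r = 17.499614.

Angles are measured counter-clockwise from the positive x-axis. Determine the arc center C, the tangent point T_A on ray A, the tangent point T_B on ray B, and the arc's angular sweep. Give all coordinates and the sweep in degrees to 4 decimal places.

bisector direction at 91.0309° = (-0.017992,0.999838)
center distance |VC| = r/sin(θ/2) = 17.499614/sin(56.9354°) = 20.881200
C = V + |VC|·bis = (-28.1601,8.0229)
T_A = V + ((C−V)·d_A)·d_A = V + 11.3925·d_A = (-18.3503,-6.4687)
T_B = V + ((C−V)·d_B)·d_B = V + 11.3925·d_B = (-37.4422,-6.8122)
sweep = 180° − θ = 66.1292°

center=(-28.1601,8.0229) T_A=(-18.3503,-6.4687) T_B=(-37.4422,-6.8122) sweep=66.1292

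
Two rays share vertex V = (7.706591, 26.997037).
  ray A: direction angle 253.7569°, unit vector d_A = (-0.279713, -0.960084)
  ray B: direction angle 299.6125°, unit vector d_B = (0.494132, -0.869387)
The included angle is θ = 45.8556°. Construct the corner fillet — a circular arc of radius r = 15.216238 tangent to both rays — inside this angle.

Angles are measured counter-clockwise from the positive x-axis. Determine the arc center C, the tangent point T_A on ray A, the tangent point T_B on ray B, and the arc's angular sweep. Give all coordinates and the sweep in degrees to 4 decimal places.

center=(12.2533,-11.7964) T_A=(-2.3556,-7.5402) T_B=(25.4821,-4.2776) sweep=134.1444

bisector direction at 276.6847° = (0.116406,-0.993202)
center distance |VC| = r/sin(θ/2) = 15.216238/sin(22.9278°) = 39.058973
C = V + |VC|·bis = (12.2533,-11.7964)
T_A = V + ((C−V)·d_A)·d_A = V + 35.9732·d_A = (-2.3556,-7.5402)
T_B = V + ((C−V)·d_B)·d_B = V + 35.9732·d_B = (25.4821,-4.2776)
sweep = 180° − θ = 134.1444°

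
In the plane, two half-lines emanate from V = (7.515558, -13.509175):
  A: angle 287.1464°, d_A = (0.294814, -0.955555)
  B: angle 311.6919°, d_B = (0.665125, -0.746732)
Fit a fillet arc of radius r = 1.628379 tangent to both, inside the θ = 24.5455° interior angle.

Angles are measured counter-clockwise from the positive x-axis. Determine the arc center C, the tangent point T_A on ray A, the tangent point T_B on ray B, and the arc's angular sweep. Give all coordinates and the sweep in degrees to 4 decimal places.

bisector direction at 299.4192° = (0.491195,-0.871050)
center distance |VC| = r/sin(θ/2) = 1.628379/sin(12.2728°) = 7.660592
C = V + |VC|·bis = (11.2784,-20.1819)
T_A = V + ((C−V)·d_A)·d_A = V + 7.4855·d_A = (9.7224,-20.6620)
T_B = V + ((C−V)·d_B)·d_B = V + 7.4855·d_B = (12.4944,-19.0989)
sweep = 180° − θ = 155.4545°

center=(11.2784,-20.1819) T_A=(9.7224,-20.6620) T_B=(12.4944,-19.0989) sweep=155.4545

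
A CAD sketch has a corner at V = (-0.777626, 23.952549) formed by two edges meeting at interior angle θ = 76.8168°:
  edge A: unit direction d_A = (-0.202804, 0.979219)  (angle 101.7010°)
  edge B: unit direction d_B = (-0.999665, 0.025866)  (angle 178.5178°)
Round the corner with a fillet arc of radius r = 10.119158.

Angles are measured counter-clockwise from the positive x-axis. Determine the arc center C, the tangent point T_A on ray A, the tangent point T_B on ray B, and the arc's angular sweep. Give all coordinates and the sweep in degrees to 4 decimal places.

bisector direction at 140.1094° = (-0.767270,0.641324)
center distance |VC| = r/sin(θ/2) = 10.119158/sin(38.4084°) = 16.288051
C = V + |VC|·bis = (-13.2750,34.3985)
T_A = V + ((C−V)·d_A)·d_A = V + 12.7634·d_A = (-3.3661,36.4507)
T_B = V + ((C−V)·d_B)·d_B = V + 12.7634·d_B = (-13.5367,24.2827)
sweep = 180° − θ = 103.1832°

center=(-13.2750,34.3985) T_A=(-3.3661,36.4507) T_B=(-13.5367,24.2827) sweep=103.1832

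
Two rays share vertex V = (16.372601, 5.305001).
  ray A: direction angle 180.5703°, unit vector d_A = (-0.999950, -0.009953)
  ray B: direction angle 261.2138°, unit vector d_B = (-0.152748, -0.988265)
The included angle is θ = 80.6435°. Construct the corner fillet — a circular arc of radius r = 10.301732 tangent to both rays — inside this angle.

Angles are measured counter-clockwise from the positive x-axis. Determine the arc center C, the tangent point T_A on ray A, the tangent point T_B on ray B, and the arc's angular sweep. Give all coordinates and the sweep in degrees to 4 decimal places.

bisector direction at 220.8921° = (-0.755944,-0.654636)
center distance |VC| = r/sin(θ/2) = 10.301732/sin(40.3218°) = 15.920356
C = V + |VC|·bis = (4.3377,-5.1170)
T_A = V + ((C−V)·d_A)·d_A = V + 12.1380·d_A = (4.2352,5.1842)
T_B = V + ((C−V)·d_B)·d_B = V + 12.1380·d_B = (14.5185,-6.6906)
sweep = 180° − θ = 99.3565°

center=(4.3377,-5.1170) T_A=(4.2352,5.1842) T_B=(14.5185,-6.6906) sweep=99.3565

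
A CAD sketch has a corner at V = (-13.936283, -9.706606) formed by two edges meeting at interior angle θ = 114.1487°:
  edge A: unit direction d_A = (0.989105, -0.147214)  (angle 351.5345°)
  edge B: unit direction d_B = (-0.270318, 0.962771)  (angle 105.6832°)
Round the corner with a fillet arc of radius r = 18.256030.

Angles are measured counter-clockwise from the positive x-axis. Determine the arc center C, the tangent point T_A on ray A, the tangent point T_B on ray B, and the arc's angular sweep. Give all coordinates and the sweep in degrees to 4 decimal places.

center=(0.4444,6.6102) T_A=(-2.2431,-11.4470) T_B=(-17.1320,1.6752) sweep=65.8513

bisector direction at 48.6089° = (0.661196,0.750213)
center distance |VC| = r/sin(θ/2) = 18.256030/sin(57.0744°) = 21.749510
C = V + |VC|·bis = (0.4444,6.6102)
T_A = V + ((C−V)·d_A)·d_A = V + 11.8220·d_A = (-2.2431,-11.4470)
T_B = V + ((C−V)·d_B)·d_B = V + 11.8220·d_B = (-17.1320,1.6752)
sweep = 180° − θ = 65.8513°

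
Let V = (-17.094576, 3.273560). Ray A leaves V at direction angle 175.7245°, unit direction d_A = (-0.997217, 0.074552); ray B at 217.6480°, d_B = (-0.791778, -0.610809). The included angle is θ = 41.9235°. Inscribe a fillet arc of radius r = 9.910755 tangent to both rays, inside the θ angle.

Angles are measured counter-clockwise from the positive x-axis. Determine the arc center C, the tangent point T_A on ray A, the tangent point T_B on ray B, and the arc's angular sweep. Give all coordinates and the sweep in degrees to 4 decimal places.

center=(-43.6315,-4.6809) T_A=(-42.8926,5.2022) T_B=(-37.5779,-12.5281) sweep=138.0765

bisector direction at 196.6863° = (-0.957891,-0.287131)
center distance |VC| = r/sin(θ/2) = 9.910755/sin(20.9617°) = 27.703435
C = V + |VC|·bis = (-43.6315,-4.6809)
T_A = V + ((C−V)·d_A)·d_A = V + 25.8700·d_A = (-42.8926,5.2022)
T_B = V + ((C−V)·d_B)·d_B = V + 25.8700·d_B = (-37.5779,-12.5281)
sweep = 180° − θ = 138.0765°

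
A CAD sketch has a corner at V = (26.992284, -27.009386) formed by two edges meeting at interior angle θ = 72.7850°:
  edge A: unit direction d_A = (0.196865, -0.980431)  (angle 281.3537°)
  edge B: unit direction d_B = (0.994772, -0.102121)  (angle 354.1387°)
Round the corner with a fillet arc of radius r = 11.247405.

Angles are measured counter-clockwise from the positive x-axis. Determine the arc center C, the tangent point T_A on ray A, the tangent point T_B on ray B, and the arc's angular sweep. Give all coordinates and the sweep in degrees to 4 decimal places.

bisector direction at 317.7462° = (0.740174,-0.672416)
center distance |VC| = r/sin(θ/2) = 11.247405/sin(36.3925°) = 18.956934
C = V + |VC|·bis = (41.0237,-39.7563)
T_A = V + ((C−V)·d_A)·d_A = V + 15.2598·d_A = (29.9964,-41.9706)
T_B = V + ((C−V)·d_B)·d_B = V + 15.2598·d_B = (42.1723,-28.5677)
sweep = 180° − θ = 107.2150°

center=(41.0237,-39.7563) T_A=(29.9964,-41.9706) T_B=(42.1723,-28.5677) sweep=107.2150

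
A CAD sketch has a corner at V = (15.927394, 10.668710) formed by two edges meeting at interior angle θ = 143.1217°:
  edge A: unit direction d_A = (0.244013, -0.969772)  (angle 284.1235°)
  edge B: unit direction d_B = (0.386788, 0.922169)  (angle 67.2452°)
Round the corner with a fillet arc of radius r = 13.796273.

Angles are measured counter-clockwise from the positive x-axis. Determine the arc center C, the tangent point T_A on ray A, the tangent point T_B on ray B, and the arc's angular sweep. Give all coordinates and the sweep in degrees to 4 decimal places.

center=(30.4291,9.5743) T_A=(17.0498,6.2079) T_B=(17.7066,14.9106) sweep=36.8783

bisector direction at 355.6843° = (0.997165,-0.075251)
center distance |VC| = r/sin(θ/2) = 13.796273/sin(71.5609°) = 14.542904
C = V + |VC|·bis = (30.4291,9.5743)
T_A = V + ((C−V)·d_A)·d_A = V + 4.5999·d_A = (17.0498,6.2079)
T_B = V + ((C−V)·d_B)·d_B = V + 4.5999·d_B = (17.7066,14.9106)
sweep = 180° − θ = 36.8783°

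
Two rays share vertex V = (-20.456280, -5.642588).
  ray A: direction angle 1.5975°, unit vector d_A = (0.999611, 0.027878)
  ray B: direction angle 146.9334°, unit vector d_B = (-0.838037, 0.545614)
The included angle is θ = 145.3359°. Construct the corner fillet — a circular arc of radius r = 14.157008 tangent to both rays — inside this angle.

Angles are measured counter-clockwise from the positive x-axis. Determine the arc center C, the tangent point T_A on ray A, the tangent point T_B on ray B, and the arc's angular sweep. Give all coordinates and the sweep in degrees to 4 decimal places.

center=(-16.4346,8.6321) T_A=(-16.0399,-5.5194) T_B=(-24.1588,-3.2320) sweep=34.6641

bisector direction at 74.2655° = (0.271181,0.962528)
center distance |VC| = r/sin(θ/2) = 14.157008/sin(72.6680°) = 14.830392
C = V + |VC|·bis = (-16.4346,8.6321)
T_A = V + ((C−V)·d_A)·d_A = V + 4.4181·d_A = (-16.0399,-5.5194)
T_B = V + ((C−V)·d_B)·d_B = V + 4.4181·d_B = (-24.1588,-3.2320)
sweep = 180° − θ = 34.6641°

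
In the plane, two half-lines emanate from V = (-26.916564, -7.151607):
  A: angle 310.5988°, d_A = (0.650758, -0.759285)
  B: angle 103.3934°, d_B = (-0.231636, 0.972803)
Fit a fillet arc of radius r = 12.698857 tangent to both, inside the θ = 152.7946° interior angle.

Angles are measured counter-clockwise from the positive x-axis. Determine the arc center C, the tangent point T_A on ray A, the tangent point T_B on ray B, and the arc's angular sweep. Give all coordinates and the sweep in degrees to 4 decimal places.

center=(-15.2749,-1.2209) T_A=(-24.9169,-9.4847) T_B=(-27.6283,-4.1624) sweep=27.2054

bisector direction at 26.9961° = (0.891037,0.453930)
center distance |VC| = r/sin(θ/2) = 12.698857/sin(76.3973°) = 13.065341
C = V + |VC|·bis = (-15.2749,-1.2209)
T_A = V + ((C−V)·d_A)·d_A = V + 3.0728·d_A = (-24.9169,-9.4847)
T_B = V + ((C−V)·d_B)·d_B = V + 3.0728·d_B = (-27.6283,-4.1624)
sweep = 180° − θ = 27.2054°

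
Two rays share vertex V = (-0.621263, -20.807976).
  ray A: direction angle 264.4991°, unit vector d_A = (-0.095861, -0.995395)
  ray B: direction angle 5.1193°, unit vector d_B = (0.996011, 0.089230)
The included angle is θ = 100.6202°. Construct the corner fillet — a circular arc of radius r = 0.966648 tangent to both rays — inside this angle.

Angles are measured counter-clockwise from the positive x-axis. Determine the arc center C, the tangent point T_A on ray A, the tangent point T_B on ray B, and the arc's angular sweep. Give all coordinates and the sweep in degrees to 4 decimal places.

center=(0.2640,-21.6992) T_A=(-0.6982,-21.6065) T_B=(0.1778,-20.7364) sweep=79.3798

bisector direction at 314.8092° = (0.704748,-0.709458)
center distance |VC| = r/sin(θ/2) = 0.966648/sin(50.3101°) = 1.256183
C = V + |VC|·bis = (0.2640,-21.6992)
T_A = V + ((C−V)·d_A)·d_A = V + 0.8022·d_A = (-0.6982,-21.6065)
T_B = V + ((C−V)·d_B)·d_B = V + 0.8022·d_B = (0.1778,-20.7364)
sweep = 180° − θ = 79.3798°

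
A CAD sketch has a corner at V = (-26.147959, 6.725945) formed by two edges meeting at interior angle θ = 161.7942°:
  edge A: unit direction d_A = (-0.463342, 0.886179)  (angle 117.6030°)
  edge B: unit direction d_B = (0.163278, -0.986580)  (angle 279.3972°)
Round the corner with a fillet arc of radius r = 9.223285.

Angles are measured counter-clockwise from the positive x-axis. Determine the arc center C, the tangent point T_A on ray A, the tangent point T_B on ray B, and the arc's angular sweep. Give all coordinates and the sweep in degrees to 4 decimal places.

bisector direction at 198.5001° = (-0.948323,-0.317306)
center distance |VC| = r/sin(θ/2) = 9.223285/sin(80.8971°) = 9.340926
C = V + |VC|·bis = (-35.0062,3.7620)
T_A = V + ((C−V)·d_A)·d_A = V + 1.4778·d_A = (-26.8327,8.0355)
T_B = V + ((C−V)·d_B)·d_B = V + 1.4778·d_B = (-25.9067,5.2680)
sweep = 180° − θ = 18.2058°

center=(-35.0062,3.7620) T_A=(-26.8327,8.0355) T_B=(-25.9067,5.2680) sweep=18.2058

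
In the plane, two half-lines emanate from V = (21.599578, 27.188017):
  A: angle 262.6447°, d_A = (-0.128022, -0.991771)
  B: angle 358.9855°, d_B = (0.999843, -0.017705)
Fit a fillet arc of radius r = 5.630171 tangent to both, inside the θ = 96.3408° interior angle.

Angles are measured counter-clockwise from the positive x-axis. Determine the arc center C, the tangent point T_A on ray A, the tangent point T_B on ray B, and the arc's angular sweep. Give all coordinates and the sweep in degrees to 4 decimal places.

bisector direction at 310.8151° = (0.653620,-0.756823)
center distance |VC| = r/sin(θ/2) = 5.630171/sin(48.1704°) = 7.555942
C = V + |VC|·bis = (26.5383,21.4695)
T_A = V + ((C−V)·d_A)·d_A = V + 5.0392·d_A = (20.9545,22.1903)
T_B = V + ((C−V)·d_B)·d_B = V + 5.0392·d_B = (26.6380,27.0988)
sweep = 180° − θ = 83.6592°

center=(26.5383,21.4695) T_A=(20.9545,22.1903) T_B=(26.6380,27.0988) sweep=83.6592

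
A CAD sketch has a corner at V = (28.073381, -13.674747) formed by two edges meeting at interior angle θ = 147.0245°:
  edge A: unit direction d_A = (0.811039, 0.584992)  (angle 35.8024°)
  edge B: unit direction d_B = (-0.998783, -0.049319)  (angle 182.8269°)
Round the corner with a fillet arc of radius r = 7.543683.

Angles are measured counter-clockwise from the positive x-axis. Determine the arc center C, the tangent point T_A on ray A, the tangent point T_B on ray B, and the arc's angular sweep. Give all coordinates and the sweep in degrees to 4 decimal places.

center=(25.4713,-6.2504) T_A=(29.8843,-12.3686) T_B=(25.8433,-13.7849) sweep=32.9755

bisector direction at 109.3147° = (-0.330756,0.943716)
center distance |VC| = r/sin(θ/2) = 7.543683/sin(73.5122°) = 7.867178
C = V + |VC|·bis = (25.4713,-6.2504)
T_A = V + ((C−V)·d_A)·d_A = V + 2.2328·d_A = (29.8843,-12.3686)
T_B = V + ((C−V)·d_B)·d_B = V + 2.2328·d_B = (25.8433,-13.7849)
sweep = 180° − θ = 32.9755°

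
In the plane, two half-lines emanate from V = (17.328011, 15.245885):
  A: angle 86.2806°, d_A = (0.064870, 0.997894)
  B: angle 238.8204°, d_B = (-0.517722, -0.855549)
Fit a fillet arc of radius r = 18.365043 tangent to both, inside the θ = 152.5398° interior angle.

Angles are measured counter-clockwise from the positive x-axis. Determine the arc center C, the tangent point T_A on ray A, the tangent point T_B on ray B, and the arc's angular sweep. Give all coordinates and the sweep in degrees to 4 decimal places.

center=(-0.7073,20.9149) T_A=(17.6191,19.7236) T_B=(15.0049,11.4069) sweep=27.4602

bisector direction at 162.5505° = (-0.953982,0.299865)
center distance |VC| = r/sin(θ/2) = 18.365043/sin(76.2699°) = 18.905269
C = V + |VC|·bis = (-0.7073,20.9149)
T_A = V + ((C−V)·d_A)·d_A = V + 4.4871·d_A = (17.6191,19.7236)
T_B = V + ((C−V)·d_B)·d_B = V + 4.4871·d_B = (15.0049,11.4069)
sweep = 180° − θ = 27.4602°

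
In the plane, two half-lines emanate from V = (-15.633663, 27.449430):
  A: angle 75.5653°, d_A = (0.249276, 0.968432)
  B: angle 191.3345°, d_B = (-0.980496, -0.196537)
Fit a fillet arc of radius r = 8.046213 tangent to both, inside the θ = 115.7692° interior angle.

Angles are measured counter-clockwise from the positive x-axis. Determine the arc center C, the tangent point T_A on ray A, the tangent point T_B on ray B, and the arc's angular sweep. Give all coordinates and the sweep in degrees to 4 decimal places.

bisector direction at 133.4499° = (-0.687720,0.725976)
center distance |VC| = r/sin(θ/2) = 8.046213/sin(57.8846°) = 9.499896
C = V + |VC|·bis = (-22.1669,34.3461)
T_A = V + ((C−V)·d_A)·d_A = V + 5.0504·d_A = (-14.3747,32.3404)
T_B = V + ((C−V)·d_B)·d_B = V + 5.0504·d_B = (-20.5856,26.4568)
sweep = 180° − θ = 64.2308°

center=(-22.1669,34.3461) T_A=(-14.3747,32.3404) T_B=(-20.5856,26.4568) sweep=64.2308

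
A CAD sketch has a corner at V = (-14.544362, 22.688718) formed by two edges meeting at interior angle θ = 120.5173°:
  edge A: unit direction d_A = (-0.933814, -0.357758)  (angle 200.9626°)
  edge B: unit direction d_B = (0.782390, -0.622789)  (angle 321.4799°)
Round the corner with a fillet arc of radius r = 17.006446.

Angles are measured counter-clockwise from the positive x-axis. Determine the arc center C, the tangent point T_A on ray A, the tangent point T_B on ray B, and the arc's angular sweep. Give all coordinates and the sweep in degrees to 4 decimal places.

center=(-17.5336,3.3317) T_A=(-23.6178,19.2125) T_B=(-6.9422,16.6373) sweep=59.4827

bisector direction at 261.2213° = (-0.152619,-0.988285)
center distance |VC| = r/sin(θ/2) = 17.006446/sin(60.2587°) = 19.586503
C = V + |VC|·bis = (-17.5336,3.3317)
T_A = V + ((C−V)·d_A)·d_A = V + 9.7166·d_A = (-23.6178,19.2125)
T_B = V + ((C−V)·d_B)·d_B = V + 9.7166·d_B = (-6.9422,16.6373)
sweep = 180° − θ = 59.4827°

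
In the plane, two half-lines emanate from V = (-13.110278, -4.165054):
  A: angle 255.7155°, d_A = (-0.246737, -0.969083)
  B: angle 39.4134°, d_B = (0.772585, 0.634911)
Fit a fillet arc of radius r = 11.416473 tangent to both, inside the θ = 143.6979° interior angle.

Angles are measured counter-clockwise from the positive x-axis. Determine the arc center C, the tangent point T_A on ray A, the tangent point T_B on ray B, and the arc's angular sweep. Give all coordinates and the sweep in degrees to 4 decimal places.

center=(-2.9702,-10.6089) T_A=(-14.0338,-7.7921) T_B=(-10.2187,-1.7887) sweep=36.3021

bisector direction at 327.5645° = (0.843995,-0.536351)
center distance |VC| = r/sin(θ/2) = 11.416473/sin(71.8490°) = 12.014323
C = V + |VC|·bis = (-2.9702,-10.6089)
T_A = V + ((C−V)·d_A)·d_A = V + 3.7427·d_A = (-14.0338,-7.7921)
T_B = V + ((C−V)·d_B)·d_B = V + 3.7427·d_B = (-10.2187,-1.7887)
sweep = 180° − θ = 36.3021°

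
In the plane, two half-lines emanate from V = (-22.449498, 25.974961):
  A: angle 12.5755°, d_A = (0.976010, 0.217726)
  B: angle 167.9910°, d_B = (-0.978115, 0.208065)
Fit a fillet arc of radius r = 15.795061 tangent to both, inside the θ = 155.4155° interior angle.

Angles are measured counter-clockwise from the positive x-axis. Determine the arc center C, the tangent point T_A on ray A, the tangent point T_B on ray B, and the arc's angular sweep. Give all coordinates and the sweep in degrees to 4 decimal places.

bisector direction at 90.2833° = (-0.004944,0.999988)
center distance |VC| = r/sin(θ/2) = 15.795061/sin(77.7078°) = 16.165669
C = V + |VC|·bis = (-22.5294,42.1404)
T_A = V + ((C−V)·d_A)·d_A = V + 3.4416·d_A = (-19.0904,26.7243)
T_B = V + ((C−V)·d_B)·d_B = V + 3.4416·d_B = (-25.8158,26.6910)
sweep = 180° − θ = 24.5845°

center=(-22.5294,42.1404) T_A=(-19.0904,26.7243) T_B=(-25.8158,26.6910) sweep=24.5845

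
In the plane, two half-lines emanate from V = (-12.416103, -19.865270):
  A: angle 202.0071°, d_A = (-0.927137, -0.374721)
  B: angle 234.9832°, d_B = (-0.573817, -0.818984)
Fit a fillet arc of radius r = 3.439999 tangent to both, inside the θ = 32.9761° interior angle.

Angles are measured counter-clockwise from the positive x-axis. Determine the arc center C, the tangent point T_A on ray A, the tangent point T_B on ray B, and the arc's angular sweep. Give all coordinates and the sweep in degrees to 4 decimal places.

center=(-21.9024,-27.4097) T_A=(-23.1914,-24.2203) T_B=(-19.0851,-29.3836) sweep=147.0239

bisector direction at 218.4951° = (-0.782661,-0.622448)
center distance |VC| = r/sin(θ/2) = 3.439999/sin(16.4881°) = 12.120553
C = V + |VC|·bis = (-21.9024,-27.4097)
T_A = V + ((C−V)·d_A)·d_A = V + 11.6221·d_A = (-23.1914,-24.2203)
T_B = V + ((C−V)·d_B)·d_B = V + 11.6221·d_B = (-19.0851,-29.3836)
sweep = 180° − θ = 147.0239°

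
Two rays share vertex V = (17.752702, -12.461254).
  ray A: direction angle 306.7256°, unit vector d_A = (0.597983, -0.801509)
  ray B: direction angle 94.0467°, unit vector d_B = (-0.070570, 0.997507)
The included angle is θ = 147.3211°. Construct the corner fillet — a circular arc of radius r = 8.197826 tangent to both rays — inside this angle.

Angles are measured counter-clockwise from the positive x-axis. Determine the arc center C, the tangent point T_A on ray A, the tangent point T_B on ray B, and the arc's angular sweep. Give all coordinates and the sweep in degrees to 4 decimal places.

bisector direction at 20.3861° = (0.937366,0.348345)
center distance |VC| = r/sin(θ/2) = 8.197826/sin(73.6606°) = 8.542856
C = V + |VC|·bis = (25.7605,-9.4854)
T_A = V + ((C−V)·d_A)·d_A = V + 2.4033·d_A = (19.1899,-14.3876)
T_B = V + ((C−V)·d_B)·d_B = V + 2.4033·d_B = (17.5831,-10.0639)
sweep = 180° − θ = 32.6789°

center=(25.7605,-9.4854) T_A=(19.1899,-14.3876) T_B=(17.5831,-10.0639) sweep=32.6789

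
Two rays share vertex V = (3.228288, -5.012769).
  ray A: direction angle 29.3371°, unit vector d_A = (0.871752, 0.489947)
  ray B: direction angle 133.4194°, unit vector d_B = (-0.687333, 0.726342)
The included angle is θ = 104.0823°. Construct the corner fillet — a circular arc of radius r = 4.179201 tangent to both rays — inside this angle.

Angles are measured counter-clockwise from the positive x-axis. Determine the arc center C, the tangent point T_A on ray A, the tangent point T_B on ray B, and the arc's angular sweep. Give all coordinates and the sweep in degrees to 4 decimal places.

bisector direction at 81.3783° = (0.149911,0.988700)
center distance |VC| = r/sin(θ/2) = 4.179201/sin(52.0412°) = 5.300509
C = V + |VC|·bis = (4.0229,0.2278)
T_A = V + ((C−V)·d_A)·d_A = V + 3.2603·d_A = (6.0705,-3.4154)
T_B = V + ((C−V)·d_B)·d_B = V + 3.2603·d_B = (0.9874,-2.6447)
sweep = 180° − θ = 75.9177°

center=(4.0229,0.2278) T_A=(6.0705,-3.4154) T_B=(0.9874,-2.6447) sweep=75.9177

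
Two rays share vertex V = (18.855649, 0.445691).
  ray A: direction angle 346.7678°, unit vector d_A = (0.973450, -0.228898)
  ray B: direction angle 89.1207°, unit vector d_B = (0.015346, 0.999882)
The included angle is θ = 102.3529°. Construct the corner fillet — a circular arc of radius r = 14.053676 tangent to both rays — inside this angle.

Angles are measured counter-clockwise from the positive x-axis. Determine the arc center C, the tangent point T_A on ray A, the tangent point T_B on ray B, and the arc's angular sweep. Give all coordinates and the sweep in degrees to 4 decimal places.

center=(33.0812,11.5376) T_A=(29.8644,-2.1429) T_B=(19.0292,11.7533) sweep=77.6471

bisector direction at 37.9443° = (0.788609,0.614894)
center distance |VC| = r/sin(θ/2) = 14.053676/sin(51.1765°) = 18.038802
C = V + |VC|·bis = (33.0812,11.5376)
T_A = V + ((C−V)·d_A)·d_A = V + 11.3090·d_A = (29.8644,-2.1429)
T_B = V + ((C−V)·d_B)·d_B = V + 11.3090·d_B = (19.0292,11.7533)
sweep = 180° − θ = 77.6471°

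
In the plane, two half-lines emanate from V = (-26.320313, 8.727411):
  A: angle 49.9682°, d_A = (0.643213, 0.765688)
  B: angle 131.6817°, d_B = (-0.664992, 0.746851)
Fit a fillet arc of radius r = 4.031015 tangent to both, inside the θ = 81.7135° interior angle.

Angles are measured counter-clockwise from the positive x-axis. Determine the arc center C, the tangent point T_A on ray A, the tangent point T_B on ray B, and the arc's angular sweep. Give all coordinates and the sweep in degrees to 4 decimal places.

bisector direction at 90.8250° = (-0.014398,0.999896)
center distance |VC| = r/sin(θ/2) = 4.031015/sin(40.8567°) = 6.162029
C = V + |VC|·bis = (-26.4090,14.8888)
T_A = V + ((C−V)·d_A)·d_A = V + 4.6606·d_A = (-23.3225,12.2960)
T_B = V + ((C−V)·d_B)·d_B = V + 4.6606·d_B = (-29.4196,12.2082)
sweep = 180° − θ = 98.2865°

center=(-26.4090,14.8888) T_A=(-23.3225,12.2960) T_B=(-29.4196,12.2082) sweep=98.2865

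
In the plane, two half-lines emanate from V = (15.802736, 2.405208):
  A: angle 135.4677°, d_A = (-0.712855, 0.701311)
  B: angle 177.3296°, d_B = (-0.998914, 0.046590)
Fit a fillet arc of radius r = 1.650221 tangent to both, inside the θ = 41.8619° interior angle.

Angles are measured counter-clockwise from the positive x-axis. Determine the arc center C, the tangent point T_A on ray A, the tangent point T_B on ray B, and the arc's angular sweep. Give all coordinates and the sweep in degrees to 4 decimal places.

bisector direction at 156.3987° = (-0.916353,0.400371)
center distance |VC| = r/sin(θ/2) = 1.650221/sin(20.9309°) = 4.619329
C = V + |VC|·bis = (11.5698,4.2547)
T_A = V + ((C−V)·d_A)·d_A = V + 4.3145·d_A = (12.7271,5.4310)
T_B = V + ((C−V)·d_B)·d_B = V + 4.3145·d_B = (11.4929,2.6062)
sweep = 180° − θ = 138.1381°

center=(11.5698,4.2547) T_A=(12.7271,5.4310) T_B=(11.4929,2.6062) sweep=138.1381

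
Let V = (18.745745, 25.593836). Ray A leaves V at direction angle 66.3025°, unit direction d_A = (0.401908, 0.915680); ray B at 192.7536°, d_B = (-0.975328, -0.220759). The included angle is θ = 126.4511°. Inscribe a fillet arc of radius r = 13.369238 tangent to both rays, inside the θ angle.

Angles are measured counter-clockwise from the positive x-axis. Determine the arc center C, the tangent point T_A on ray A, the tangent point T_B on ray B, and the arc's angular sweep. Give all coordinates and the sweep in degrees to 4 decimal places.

center=(9.2150,37.1440) T_A=(21.4569,31.7708) T_B=(12.1664,24.1046) sweep=53.5489

bisector direction at 129.5281° = (-0.636456,0.771313)
center distance |VC| = r/sin(θ/2) = 13.369238/sin(63.2255°) = 14.974726
C = V + |VC|·bis = (9.2150,37.1440)
T_A = V + ((C−V)·d_A)·d_A = V + 6.7458·d_A = (21.4569,31.7708)
T_B = V + ((C−V)·d_B)·d_B = V + 6.7458·d_B = (12.1664,24.1046)
sweep = 180° − θ = 53.5489°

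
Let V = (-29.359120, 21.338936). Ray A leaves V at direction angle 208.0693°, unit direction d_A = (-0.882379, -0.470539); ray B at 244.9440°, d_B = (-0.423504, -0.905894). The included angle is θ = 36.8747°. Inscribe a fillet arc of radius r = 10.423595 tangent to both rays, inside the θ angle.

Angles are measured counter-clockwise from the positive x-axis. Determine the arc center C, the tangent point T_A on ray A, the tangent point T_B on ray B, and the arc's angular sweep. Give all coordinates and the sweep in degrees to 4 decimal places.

center=(-52.0432,-2.5707) T_A=(-56.9480,6.6269) T_B=(-42.6006,-6.9851) sweep=143.1253

bisector direction at 226.5067° = (-0.688270,-0.725454)
center distance |VC| = r/sin(θ/2) = 10.423595/sin(18.4373°) = 32.958158
C = V + |VC|·bis = (-52.0432,-2.5707)
T_A = V + ((C−V)·d_A)·d_A = V + 31.2664·d_A = (-56.9480,6.6269)
T_B = V + ((C−V)·d_B)·d_B = V + 31.2664·d_B = (-42.6006,-6.9851)
sweep = 180° − θ = 143.1253°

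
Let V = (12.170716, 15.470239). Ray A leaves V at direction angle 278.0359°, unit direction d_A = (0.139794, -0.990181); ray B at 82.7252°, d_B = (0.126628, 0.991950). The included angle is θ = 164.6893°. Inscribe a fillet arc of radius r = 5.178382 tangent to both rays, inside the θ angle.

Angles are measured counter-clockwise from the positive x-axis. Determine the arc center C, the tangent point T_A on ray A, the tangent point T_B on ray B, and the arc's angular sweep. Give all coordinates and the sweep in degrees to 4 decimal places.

center=(17.3956,15.5049) T_A=(12.2680,14.7810) T_B=(12.2589,16.1607) sweep=15.3107

bisector direction at 0.3806° = (0.999978,0.006642)
center distance |VC| = r/sin(θ/2) = 5.178382/sin(82.3447°) = 5.224950
C = V + |VC|·bis = (17.3956,15.5049)
T_A = V + ((C−V)·d_A)·d_A = V + 0.6960·d_A = (12.2680,14.7810)
T_B = V + ((C−V)·d_B)·d_B = V + 0.6960·d_B = (12.2589,16.1607)
sweep = 180° − θ = 15.3107°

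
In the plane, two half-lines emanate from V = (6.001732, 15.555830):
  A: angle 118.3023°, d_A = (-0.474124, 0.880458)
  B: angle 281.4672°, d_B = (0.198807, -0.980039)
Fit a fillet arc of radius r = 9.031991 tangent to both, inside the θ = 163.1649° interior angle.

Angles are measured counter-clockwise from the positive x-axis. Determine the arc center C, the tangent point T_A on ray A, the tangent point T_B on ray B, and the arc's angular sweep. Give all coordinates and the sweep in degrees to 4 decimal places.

center=(-2.5843,12.4503) T_A=(5.3680,16.7326) T_B=(6.2674,14.2460) sweep=16.8351

bisector direction at 199.8847° = (-0.940379,-0.340129)
center distance |VC| = r/sin(θ/2) = 9.031991/sin(81.5824°) = 9.130347
C = V + |VC|·bis = (-2.5843,12.4503)
T_A = V + ((C−V)·d_A)·d_A = V + 1.3366·d_A = (5.3680,16.7326)
T_B = V + ((C−V)·d_B)·d_B = V + 1.3366·d_B = (6.2674,14.2460)
sweep = 180° − θ = 16.8351°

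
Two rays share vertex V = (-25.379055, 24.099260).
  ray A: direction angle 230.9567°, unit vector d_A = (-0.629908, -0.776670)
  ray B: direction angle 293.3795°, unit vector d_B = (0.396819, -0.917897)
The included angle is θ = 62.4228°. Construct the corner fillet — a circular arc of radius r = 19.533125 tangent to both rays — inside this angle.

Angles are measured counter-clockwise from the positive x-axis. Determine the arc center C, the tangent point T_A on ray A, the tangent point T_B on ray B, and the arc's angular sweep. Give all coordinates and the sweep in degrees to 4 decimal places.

bisector direction at 262.1681° = (-0.136267,-0.990672)
center distance |VC| = r/sin(θ/2) = 19.533125/sin(31.2114°) = 37.694386
C = V + |VC|·bis = (-30.5156,-13.2435)
T_A = V + ((C−V)·d_A)·d_A = V + 32.2385·d_A = (-45.6864,-0.9395)
T_B = V + ((C−V)·d_B)·d_B = V + 32.2385·d_B = (-12.5862,-5.4924)
sweep = 180° − θ = 117.5772°

center=(-30.5156,-13.2435) T_A=(-45.6864,-0.9395) T_B=(-12.5862,-5.4924) sweep=117.5772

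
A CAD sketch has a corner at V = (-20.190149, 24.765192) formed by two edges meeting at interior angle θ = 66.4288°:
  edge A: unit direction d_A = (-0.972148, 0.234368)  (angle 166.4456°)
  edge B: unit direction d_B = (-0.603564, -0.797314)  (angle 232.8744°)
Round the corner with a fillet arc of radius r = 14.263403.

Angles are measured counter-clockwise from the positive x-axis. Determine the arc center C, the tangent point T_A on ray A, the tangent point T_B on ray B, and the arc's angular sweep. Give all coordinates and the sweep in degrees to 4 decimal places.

bisector direction at 199.6600° = (-0.941706,-0.336438)
center distance |VC| = r/sin(θ/2) = 14.263403/sin(33.2144°) = 26.038870
C = V + |VC|·bis = (-44.7111,16.0047)
T_A = V + ((C−V)·d_A)·d_A = V + 21.7848·d_A = (-41.3682,29.8709)
T_B = V + ((C−V)·d_B)·d_B = V + 21.7848·d_B = (-33.3387,7.3958)
sweep = 180° − θ = 113.5712°

center=(-44.7111,16.0047) T_A=(-41.3682,29.8709) T_B=(-33.3387,7.3958) sweep=113.5712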